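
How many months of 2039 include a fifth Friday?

A month has five Fridays exactly when Friday falls within its first (length − 28) days.
Jan: 31 days, starts Sat → 5 of Sat, Sun, Mon
Feb: 28 days, starts Tue → 5 of (none)
Mar: 31 days, starts Tue → 5 of Tue, Wed, Thu
Apr: 30 days, starts Fri → 5 of Fri, Sat ✓
May: 31 days, starts Sun → 5 of Sun, Mon, Tue
Jun: 30 days, starts Wed → 5 of Wed, Thu
Jul: 31 days, starts Fri → 5 of Fri, Sat, Sun ✓
Aug: 31 days, starts Mon → 5 of Mon, Tue, Wed
Sep: 30 days, starts Thu → 5 of Thu, Fri ✓
Oct: 31 days, starts Sat → 5 of Sat, Sun, Mon
Nov: 30 days, starts Tue → 5 of Tue, Wed
Dec: 31 days, starts Thu → 5 of Thu, Fri, Sat ✓
Months with five Fridays: Apr, Jul, Sep, Dec.

4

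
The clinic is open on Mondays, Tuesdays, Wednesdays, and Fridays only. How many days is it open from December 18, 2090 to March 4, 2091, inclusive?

44

December 18, 2090 is a Monday.
That's 77 days from start to end, counting both.
77 = 7 × 11, so the span is exactly 11 full weeks.
Each full week contributes 4 days from the set (Mon, Tue, Wed, Fri): 11 × 4 = 44.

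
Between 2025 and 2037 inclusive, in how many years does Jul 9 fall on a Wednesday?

Day of week of July 9 in each year:
2025: Wed ✓, 2026: Thu, 2027: Fri, 2028: Sun, 2029: Mon, 2030: Tue, 2031: Wed ✓, 2032: Fri, 2033: Sat, 2034: Sun, 2035: Mon, 2036: Wed ✓, 2037: Thu
Wednesdays: 2025, 2031, 2036.

3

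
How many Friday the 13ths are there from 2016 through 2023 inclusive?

Friday-the-13ths by year:
2016: May
2017: Jan, Oct
2018: Apr, Jul
2019: Sep, Dec
2020: Mar, Nov
2021: Aug
2022: May
2023: Jan, Oct

13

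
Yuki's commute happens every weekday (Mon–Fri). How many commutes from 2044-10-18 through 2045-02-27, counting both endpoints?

2044-10-18 is a Tuesday.
The range spans 133 days (inclusive of both endpoints).
133 = 7 × 19, so the span is exactly 19 full weeks.
Each full week contributes 5 weekdays (Mon–Fri): 19 × 5 = 95.

95 weekdays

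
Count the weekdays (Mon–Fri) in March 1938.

23 weekdays

Mar 1, 1938 is a Tuesday.
The range spans 31 days (inclusive of both endpoints).
31 = 7 × 4 + 3, so there are 4 full weeks plus 3 extra days.
Each full week contributes 5 weekdays (Mon–Fri): 4 × 5 = 20.
The 3 extra days are Tue, Wed, Thu — 3 of them qualify.
Total: 20 + 3 = 23.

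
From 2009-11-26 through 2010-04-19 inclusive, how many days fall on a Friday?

2009-11-26 is a Thursday.
The range spans 145 days (inclusive of both endpoints).
145 = 7 × 20 + 5, so there are 20 full weeks plus 5 extra days.
Each full week contributes one Friday: 20 so far.
The 5 extra days are Thursday, Friday, Saturday, Sunday, Monday — 1 of them qualifies.
Total: 20 + 1 = 21.

21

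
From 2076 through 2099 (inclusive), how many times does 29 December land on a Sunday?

Day of week of December 29 in each year:
2076: Tue, 2077: Wed, 2078: Thu, 2079: Fri, 2080: Sun ✓, 2081: Mon, 2082: Tue, 2083: Wed, 2084: Fri, 2085: Sat, 2086: Sun ✓, 2087: Mon, 2088: Wed, 2089: Thu, 2090: Fri, 2091: Sat, 2092: Mon, 2093: Tue, 2094: Wed, 2095: Thu, 2096: Sat, 2097: Sun ✓, 2098: Mon, 2099: Tue
Sundays: 2080, 2086, 2097.

3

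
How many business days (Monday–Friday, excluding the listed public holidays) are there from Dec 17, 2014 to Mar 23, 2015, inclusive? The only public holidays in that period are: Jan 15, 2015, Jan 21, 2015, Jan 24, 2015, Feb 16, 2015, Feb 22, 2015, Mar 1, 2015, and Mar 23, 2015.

65

Dec 17, 2014 is a Wednesday.
That's 97 days from start to end, counting both.
97 = 7 × 13 + 6, so there are 13 full weeks plus 6 extra days.
Each full week contributes 5 weekdays (Mon–Fri): 13 × 5 = 65.
The 6 extra days are Wed, Thu, Fri, Sat, Sun, Mon — 4 of them qualify.
Total: 65 + 4 = 69.
Holidays: Jan 15, 2015 (Thu); Jan 21, 2015 (Wed); Jan 24, 2015 (Sat); Feb 16, 2015 (Mon); Feb 22, 2015 (Sun); Mar 1, 2015 (Sun); Mar 23, 2015 (Mon).
4 of the 7 holidays fall on weekdays; the rest are weekends and were already excluded.
Business days: 69 − 4 = 65.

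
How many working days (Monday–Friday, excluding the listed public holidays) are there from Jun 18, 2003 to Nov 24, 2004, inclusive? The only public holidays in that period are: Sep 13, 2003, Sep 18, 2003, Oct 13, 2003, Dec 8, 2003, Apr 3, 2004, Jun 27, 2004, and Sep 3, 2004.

Jun 18, 2003 is a Wednesday.
That's 526 days from start to end, counting both.
526 = 7 × 75 + 1, so there are 75 full weeks plus 1 extra day.
Each full week contributes 5 weekdays (Mon–Fri): 75 × 5 = 375.
The 1 extra day is Wednesday — 1 of them qualifies.
Total: 375 + 1 = 376.
Holidays: Sep 13, 2003 (Sat); Sep 18, 2003 (Thu); Oct 13, 2003 (Mon); Dec 8, 2003 (Mon); Apr 3, 2004 (Sat); Jun 27, 2004 (Sun); Sep 3, 2004 (Fri).
4 of the 7 holidays fall on weekdays; the rest are weekends and were already excluded.
Business days: 376 − 4 = 372.

372 working days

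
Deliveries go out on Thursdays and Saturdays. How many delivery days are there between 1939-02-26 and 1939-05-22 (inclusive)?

24

1939-02-26 is a Sunday.
That's 86 days from start to end, counting both.
86 = 7 × 12 + 2, so there are 12 full weeks plus 2 extra days.
Each full week contributes 2 days from the set (Thu, Sat): 12 × 2 = 24.
The 2 extra days are Sunday, Monday — none qualify.
Total: 24 + 0 = 24.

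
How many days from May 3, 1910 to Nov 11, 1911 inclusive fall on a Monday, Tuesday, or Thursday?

May 3, 1910 is a Tuesday.
That's 558 days from start to end, counting both.
558 = 7 × 79 + 5, so there are 79 full weeks plus 5 extra days.
Each full week contributes 3 days from the set (Mon, Tue, Thu): 79 × 3 = 237.
The 5 extra days are Tue, Wed, Thu, Fri, Sat — 2 of them qualify.
Total: 237 + 2 = 239.

239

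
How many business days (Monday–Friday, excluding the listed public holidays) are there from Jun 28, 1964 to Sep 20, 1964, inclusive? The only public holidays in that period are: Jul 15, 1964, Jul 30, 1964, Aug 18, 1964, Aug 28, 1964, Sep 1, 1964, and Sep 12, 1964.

55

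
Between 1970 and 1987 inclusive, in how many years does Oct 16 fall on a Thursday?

3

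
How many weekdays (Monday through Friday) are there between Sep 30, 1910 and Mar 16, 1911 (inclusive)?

120 weekdays

Sep 30, 1910 is a Friday.
From Sep 30, 1910 to Mar 16, 1911 is 168 days inclusive.
168 = 7 × 24, so the span is exactly 24 full weeks.
Each full week contributes 5 weekdays (Mon–Fri): 24 × 5 = 120.
Total: 120.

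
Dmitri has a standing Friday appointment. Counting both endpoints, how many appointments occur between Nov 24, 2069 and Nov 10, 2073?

207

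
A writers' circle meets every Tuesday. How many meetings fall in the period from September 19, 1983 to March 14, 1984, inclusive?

September 19, 1983 is a Monday.
From September 19, 1983 to March 14, 1984 is 178 days inclusive.
178 = 7 × 25 + 3, so there are 25 full weeks plus 3 extra days.
Each full week contributes one Tuesday: 25 so far.
The 3 extra days are Monday, Tuesday, Wednesday — 1 of them qualifies.
Total: 25 + 1 = 26.

26 Tuesdays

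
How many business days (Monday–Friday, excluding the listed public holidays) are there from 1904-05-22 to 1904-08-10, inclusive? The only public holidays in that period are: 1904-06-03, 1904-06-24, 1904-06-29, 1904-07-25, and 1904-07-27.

1904-05-22 is a Sunday.
The range spans 81 days (inclusive of both endpoints).
81 = 7 × 11 + 4, so there are 11 full weeks plus 4 extra days.
Each full week contributes 5 weekdays (Mon–Fri): 11 × 5 = 55.
The 4 extra days are Sunday, Monday, Tuesday, Wednesday — 3 of them qualify.
Total: 55 + 3 = 58.
Holidays: 1904-06-03 (Fri); 1904-06-24 (Fri); 1904-06-29 (Wed); 1904-07-25 (Mon); 1904-07-27 (Wed).
All 5 holidays fall on weekdays, so subtract 5.
Business days: 58 − 5 = 53.

53 business days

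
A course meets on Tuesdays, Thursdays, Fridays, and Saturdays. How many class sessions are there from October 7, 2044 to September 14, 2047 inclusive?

614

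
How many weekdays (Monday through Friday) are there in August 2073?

23

August 1, 2073 is a Tuesday.
The range spans 31 days (inclusive of both endpoints).
31 = 7 × 4 + 3, so there are 4 full weeks plus 3 extra days.
Each full week contributes 5 weekdays (Mon–Fri): 4 × 5 = 20.
The 3 extra days are Tue, Wed, Thu — 3 of them qualify.
Total: 20 + 3 = 23.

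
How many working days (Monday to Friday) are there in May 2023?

23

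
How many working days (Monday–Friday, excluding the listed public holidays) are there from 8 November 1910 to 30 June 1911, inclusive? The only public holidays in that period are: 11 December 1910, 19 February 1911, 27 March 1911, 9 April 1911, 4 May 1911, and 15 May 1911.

8 November 1910 is a Tuesday.
That's 235 days from start to end, counting both.
235 = 7 × 33 + 4, so there are 33 full weeks plus 4 extra days.
Each full week contributes 5 weekdays (Mon–Fri): 33 × 5 = 165.
The 4 extra days are Tuesday, Wednesday, Thursday, Friday — 4 of them qualify.
Total: 165 + 4 = 169.
Holidays: 11 December 1910 (Sun); 19 February 1911 (Sun); 27 March 1911 (Mon); 9 April 1911 (Sun); 4 May 1911 (Thu); 15 May 1911 (Mon).
3 of the 6 holidays fall on weekdays; the rest are weekends and were already excluded.
Business days: 169 − 3 = 166.

166 working days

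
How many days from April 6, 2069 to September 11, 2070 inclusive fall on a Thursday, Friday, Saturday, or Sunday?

299

April 6, 2069 is a Saturday.
The range spans 524 days (inclusive of both endpoints).
524 = 7 × 74 + 6, so there are 74 full weeks plus 6 extra days.
Each full week contributes 4 days from the set (Thu, Fri, Sat, Sun): 74 × 4 = 296.
The 6 extra days are Sat, Sun, Mon, Tue, Wed, Thu — 3 of them qualify.
Total: 296 + 3 = 299.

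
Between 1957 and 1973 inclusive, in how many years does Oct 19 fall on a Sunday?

2

Day of week of October 19 in each year:
1957: Sat, 1958: Sun ✓, 1959: Mon, 1960: Wed, 1961: Thu, 1962: Fri, 1963: Sat, 1964: Mon, 1965: Tue, 1966: Wed, 1967: Thu, 1968: Sat, 1969: Sun ✓, 1970: Mon, 1971: Tue, 1972: Thu, 1973: Fri
Sundays: 1958, 1969.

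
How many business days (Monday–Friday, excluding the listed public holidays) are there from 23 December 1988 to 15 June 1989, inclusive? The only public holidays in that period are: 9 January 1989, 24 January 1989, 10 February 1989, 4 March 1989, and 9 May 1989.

23 December 1988 is a Friday.
The range spans 175 days (inclusive of both endpoints).
175 = 7 × 25, so the span is exactly 25 full weeks.
Each full week contributes 5 weekdays (Mon–Fri): 25 × 5 = 125.
Holidays: 9 January 1989 (Mon); 24 January 1989 (Tue); 10 February 1989 (Fri); 4 March 1989 (Sat); 9 May 1989 (Tue).
4 of the 5 holidays fall on weekdays; the rest are weekends and were already excluded.
Business days: 125 − 4 = 121.

121 business days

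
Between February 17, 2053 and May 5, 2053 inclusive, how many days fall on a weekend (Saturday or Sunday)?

February 17, 2053 is a Monday.
The range spans 78 days (inclusive of both endpoints).
78 = 7 × 11 + 1, so there are 11 full weeks plus 1 extra day.
Each full week contributes 2 weekend days (Sat, Sun): 11 × 2 = 22.
The 1 extra day is Mon — none qualify.
Total: 22 + 0 = 22.

22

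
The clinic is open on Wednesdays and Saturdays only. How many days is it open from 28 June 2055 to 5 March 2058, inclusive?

28 June 2055 is a Monday.
From 28 June 2055 to 5 March 2058 is 982 days inclusive.
982 = 7 × 140 + 2, so there are 140 full weeks plus 2 extra days.
Each full week contributes 2 days from the set (Wed, Sat): 140 × 2 = 280.
The 2 extra days are Mon, Tue — none qualify.
Total: 280 + 0 = 280.

280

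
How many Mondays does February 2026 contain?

Feb 1, 2026 is a Sunday.
The range spans 28 days (inclusive of both endpoints).
28 = 7 × 4, so the span is exactly 4 full weeks.
Each full week contributes one Monday: 4 so far.
Total: 4.

4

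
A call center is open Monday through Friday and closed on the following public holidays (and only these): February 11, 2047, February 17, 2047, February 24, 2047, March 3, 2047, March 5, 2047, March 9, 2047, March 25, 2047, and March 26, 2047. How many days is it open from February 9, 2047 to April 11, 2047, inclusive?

February 9, 2047 is a Saturday.
The range spans 62 days (inclusive of both endpoints).
62 = 7 × 8 + 6, so there are 8 full weeks plus 6 extra days.
Each full week contributes 5 weekdays (Mon–Fri): 8 × 5 = 40.
The 6 extra days are Sat, Sun, Mon, Tue, Wed, Thu — 4 of them qualify.
Total: 40 + 4 = 44.
Holidays: February 11, 2047 (Mon); February 17, 2047 (Sun); February 24, 2047 (Sun); March 3, 2047 (Sun); March 5, 2047 (Tue); March 9, 2047 (Sat); March 25, 2047 (Mon); March 26, 2047 (Tue).
4 of the 8 holidays fall on weekdays; the rest are weekends and were already excluded.
Business days: 44 − 4 = 40.

40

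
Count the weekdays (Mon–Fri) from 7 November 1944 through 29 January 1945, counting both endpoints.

60

7 November 1944 is a Tuesday.
From 7 November 1944 to 29 January 1945 is 84 days inclusive.
84 = 7 × 12, so the span is exactly 12 full weeks.
Each full week contributes 5 weekdays (Mon–Fri): 12 × 5 = 60.
Total: 60.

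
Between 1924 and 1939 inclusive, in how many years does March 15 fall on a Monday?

2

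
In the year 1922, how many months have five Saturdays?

4

A month has five Saturdays exactly when Saturday falls within its first (length − 28) days.
Jan: 31 days, starts Sun → 5 of Sun, Mon, Tue
Feb: 28 days, starts Wed → 5 of (none)
Mar: 31 days, starts Wed → 5 of Wed, Thu, Fri
Apr: 30 days, starts Sat → 5 of Sat, Sun ✓
May: 31 days, starts Mon → 5 of Mon, Tue, Wed
Jun: 30 days, starts Thu → 5 of Thu, Fri
Jul: 31 days, starts Sat → 5 of Sat, Sun, Mon ✓
Aug: 31 days, starts Tue → 5 of Tue, Wed, Thu
Sep: 30 days, starts Fri → 5 of Fri, Sat ✓
Oct: 31 days, starts Sun → 5 of Sun, Mon, Tue
Nov: 30 days, starts Wed → 5 of Wed, Thu
Dec: 31 days, starts Fri → 5 of Fri, Sat, Sun ✓
Months with five Saturdays: Apr, Jul, Sep, Dec.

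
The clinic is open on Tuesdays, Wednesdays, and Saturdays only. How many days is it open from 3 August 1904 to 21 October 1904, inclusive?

3 August 1904 is a Wednesday.
The range spans 80 days (inclusive of both endpoints).
80 = 7 × 11 + 3, so there are 11 full weeks plus 3 extra days.
Each full week contributes 3 days from the set (Tue, Wed, Sat): 11 × 3 = 33.
The 3 extra days are Wednesday, Thursday, Friday — 1 of them qualifies.
Total: 33 + 1 = 34.

34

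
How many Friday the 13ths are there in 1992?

The 13th falls on a Friday when the month's 13th has weekday Fri.
Jan 13 is Mon; Feb 13 is Thu; Mar 13 is Fri ✓; Apr 13 is Mon; May 13 is Wed; Jun 13 is Sat; Jul 13 is Mon; Aug 13 is Thu; Sep 13 is Sun; Oct 13 is Tue; Nov 13 is Fri ✓; Dec 13 is Sun.
Friday the 13ths: Mar, Nov.

2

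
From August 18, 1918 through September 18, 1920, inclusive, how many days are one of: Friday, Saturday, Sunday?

327

August 18, 1918 is a Sunday.
The range spans 763 days (inclusive of both endpoints).
763 = 7 × 109, so the span is exactly 109 full weeks.
Each full week contributes 3 days from the set (Fri, Sat, Sun): 109 × 3 = 327.
Total: 327.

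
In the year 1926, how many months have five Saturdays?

4

A month has five Saturdays exactly when Saturday falls within its first (length − 28) days.
Jan: 31 days, starts Fri → 5 of Fri, Sat, Sun ✓
Feb: 28 days, starts Mon → 5 of (none)
Mar: 31 days, starts Mon → 5 of Mon, Tue, Wed
Apr: 30 days, starts Thu → 5 of Thu, Fri
May: 31 days, starts Sat → 5 of Sat, Sun, Mon ✓
Jun: 30 days, starts Tue → 5 of Tue, Wed
Jul: 31 days, starts Thu → 5 of Thu, Fri, Sat ✓
Aug: 31 days, starts Sun → 5 of Sun, Mon, Tue
Sep: 30 days, starts Wed → 5 of Wed, Thu
Oct: 31 days, starts Fri → 5 of Fri, Sat, Sun ✓
Nov: 30 days, starts Mon → 5 of Mon, Tue
Dec: 31 days, starts Wed → 5 of Wed, Thu, Fri
Months with five Saturdays: Jan, May, Jul, Oct.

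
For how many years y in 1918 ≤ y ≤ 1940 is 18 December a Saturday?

3

Day of week of December 18 in each year:
1918: Wed, 1919: Thu, 1920: Sat ✓, 1921: Sun, 1922: Mon, 1923: Tue, 1924: Thu, 1925: Fri, 1926: Sat ✓, 1927: Sun, 1928: Tue, 1929: Wed, 1930: Thu, 1931: Fri, 1932: Sun, 1933: Mon, 1934: Tue, 1935: Wed, 1936: Fri, 1937: Sat ✓, 1938: Sun, 1939: Mon, 1940: Wed
Saturdays: 1920, 1926, 1937.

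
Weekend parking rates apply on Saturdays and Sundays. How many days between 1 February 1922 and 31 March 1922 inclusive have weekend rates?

16

1 February 1922 is a Wednesday.
From 1 February 1922 to 31 March 1922 is 59 days inclusive.
59 = 7 × 8 + 3, so there are 8 full weeks plus 3 extra days.
Each full week contributes 2 weekend days (Sat, Sun): 8 × 2 = 16.
The 3 extra days are Wednesday, Thursday, Friday — none qualify.
Total: 16 + 0 = 16.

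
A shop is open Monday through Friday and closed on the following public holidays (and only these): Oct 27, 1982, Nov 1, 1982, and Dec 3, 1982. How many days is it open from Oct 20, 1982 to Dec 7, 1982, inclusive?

Oct 20, 1982 is a Wednesday.
The range spans 49 days (inclusive of both endpoints).
49 = 7 × 7, so the span is exactly 7 full weeks.
Each full week contributes 5 weekdays (Mon–Fri): 7 × 5 = 35.
Total: 35.
Holidays: Oct 27, 1982 (Wed); Nov 1, 1982 (Mon); Dec 3, 1982 (Fri).
All 3 holidays fall on weekdays, so subtract 3.
Business days: 35 − 3 = 32.

32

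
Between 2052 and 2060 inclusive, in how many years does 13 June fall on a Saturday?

Day of week of June 13 in each year:
2052: Thu, 2053: Fri, 2054: Sat ✓, 2055: Sun, 2056: Tue, 2057: Wed, 2058: Thu, 2059: Fri, 2060: Sun
Saturdays: 2054.

1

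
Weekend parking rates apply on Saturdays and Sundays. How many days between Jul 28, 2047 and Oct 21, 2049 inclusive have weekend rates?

233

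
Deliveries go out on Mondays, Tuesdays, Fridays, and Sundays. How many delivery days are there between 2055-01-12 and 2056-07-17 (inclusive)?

2055-01-12 is a Tuesday.
The range spans 553 days (inclusive of both endpoints).
553 = 7 × 79, so the span is exactly 79 full weeks.
Each full week contributes 4 days from the set (Mon, Tue, Fri, Sun): 79 × 4 = 316.

316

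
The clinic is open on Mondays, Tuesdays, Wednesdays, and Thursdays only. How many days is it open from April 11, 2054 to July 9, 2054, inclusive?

April 11, 2054 is a Saturday.
That's 90 days from start to end, counting both.
90 = 7 × 12 + 6, so there are 12 full weeks plus 6 extra days.
Each full week contributes 4 days from the set (Mon, Tue, Wed, Thu): 12 × 4 = 48.
The 6 extra days are Saturday, Sunday, Monday, Tuesday, Wednesday, Thursday — 4 of them qualify.
Total: 48 + 4 = 52.

52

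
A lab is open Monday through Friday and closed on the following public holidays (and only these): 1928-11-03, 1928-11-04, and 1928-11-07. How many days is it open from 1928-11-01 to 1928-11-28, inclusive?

1928-11-01 is a Thursday.
That's 28 days from start to end, counting both.
28 = 7 × 4, so the span is exactly 4 full weeks.
Each full week contributes 5 weekdays (Mon–Fri): 4 × 5 = 20.
Total: 20.
Holidays: 1928-11-03 (Sat); 1928-11-04 (Sun); 1928-11-07 (Wed).
1 of the 3 holidays fall on weekdays; the rest are weekends and were already excluded.
Business days: 20 − 1 = 19.

19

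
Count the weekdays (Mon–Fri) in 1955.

January 1, 1955 is a Saturday.
The range spans 365 days (inclusive of both endpoints).
365 = 7 × 52 + 1, so there are 52 full weeks plus 1 extra day.
Each full week contributes 5 weekdays (Mon–Fri): 52 × 5 = 260.
The 1 extra day is Saturday — none qualify.
Total: 260 + 0 = 260.

260 weekdays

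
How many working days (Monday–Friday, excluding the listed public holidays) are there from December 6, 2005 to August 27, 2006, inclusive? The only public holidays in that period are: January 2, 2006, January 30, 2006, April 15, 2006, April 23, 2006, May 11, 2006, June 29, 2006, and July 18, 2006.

December 6, 2005 is a Tuesday.
The range spans 265 days (inclusive of both endpoints).
265 = 7 × 37 + 6, so there are 37 full weeks plus 6 extra days.
Each full week contributes 5 weekdays (Mon–Fri): 37 × 5 = 185.
The 6 extra days are Tuesday, Wednesday, Thursday, Friday, Saturday, Sunday — 4 of them qualify.
Total: 185 + 4 = 189.
Holidays: January 2, 2006 (Mon); January 30, 2006 (Mon); April 15, 2006 (Sat); April 23, 2006 (Sun); May 11, 2006 (Thu); June 29, 2006 (Thu); July 18, 2006 (Tue).
5 of the 7 holidays fall on weekdays; the rest are weekends and were already excluded.
Business days: 189 − 5 = 184.

184 working days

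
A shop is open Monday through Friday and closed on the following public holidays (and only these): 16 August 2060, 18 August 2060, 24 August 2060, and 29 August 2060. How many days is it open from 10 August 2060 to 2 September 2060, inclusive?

15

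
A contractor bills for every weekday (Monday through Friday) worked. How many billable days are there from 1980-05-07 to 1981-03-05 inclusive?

1980-05-07 is a Wednesday.
That's 303 days from start to end, counting both.
303 = 7 × 43 + 2, so there are 43 full weeks plus 2 extra days.
Each full week contributes 5 weekdays (Mon–Fri): 43 × 5 = 215.
The 2 extra days are Wednesday, Thursday — 2 of them qualify.
Total: 215 + 2 = 217.

217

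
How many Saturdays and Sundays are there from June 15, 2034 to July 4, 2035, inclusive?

June 15, 2034 is a Thursday.
From June 15, 2034 to July 4, 2035 is 385 days inclusive.
385 = 7 × 55, so the span is exactly 55 full weeks.
Each full week contributes 2 weekend days (Sat, Sun): 55 × 2 = 110.
Total: 110.

110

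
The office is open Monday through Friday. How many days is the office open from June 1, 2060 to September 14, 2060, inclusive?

June 1, 2060 is a Tuesday.
That's 106 days from start to end, counting both.
106 = 7 × 15 + 1, so there are 15 full weeks plus 1 extra day.
Each full week contributes 5 weekdays (Mon–Fri): 15 × 5 = 75.
The 1 extra day is Tue — 1 of them qualifies.
Total: 75 + 1 = 76.

76 weekdays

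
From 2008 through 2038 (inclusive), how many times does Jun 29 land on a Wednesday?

Day of week of June 29 in each year:
2008: Sun, 2009: Mon, 2010: Tue, 2011: Wed ✓, 2012: Fri, 2013: Sat, 2014: Sun, 2015: Mon, 2016: Wed ✓, 2017: Thu, 2018: Fri, 2019: Sat, 2020: Mon, 2021: Tue, 2022: Wed ✓, 2023: Thu, 2024: Sat, 2025: Sun, 2026: Mon, 2027: Tue, 2028: Thu, 2029: Fri, 2030: Sat, 2031: Sun, 2032: Tue, 2033: Wed ✓, 2034: Thu, 2035: Fri, 2036: Sun, 2037: Mon, 2038: Tue
Wednesdays: 2011, 2016, 2022, 2033.

4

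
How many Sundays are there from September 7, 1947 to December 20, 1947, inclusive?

15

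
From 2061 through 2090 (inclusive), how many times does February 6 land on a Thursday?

Day of week of February 6 in each year:
2061: Sun, 2062: Mon, 2063: Tue, 2064: Wed, 2065: Fri, 2066: Sat, 2067: Sun, 2068: Mon, 2069: Wed, 2070: Thu ✓, 2071: Fri, 2072: Sat, 2073: Mon, 2074: Tue, 2075: Wed, 2076: Thu ✓, 2077: Sat, 2078: Sun, 2079: Mon, 2080: Tue, 2081: Thu ✓, 2082: Fri, 2083: Sat, 2084: Sun, 2085: Tue, 2086: Wed, 2087: Thu ✓, 2088: Fri, 2089: Sun, 2090: Mon
Thursdays: 2070, 2076, 2081, 2087.

4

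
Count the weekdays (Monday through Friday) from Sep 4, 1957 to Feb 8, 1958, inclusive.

Sep 4, 1957 is a Wednesday.
That's 158 days from start to end, counting both.
158 = 7 × 22 + 4, so there are 22 full weeks plus 4 extra days.
Each full week contributes 5 weekdays (Mon–Fri): 22 × 5 = 110.
The 4 extra days are Wednesday, Thursday, Friday, Saturday — 3 of them qualify.
Total: 110 + 3 = 113.

113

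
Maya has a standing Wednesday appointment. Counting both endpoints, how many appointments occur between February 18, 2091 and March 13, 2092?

56

February 18, 2091 is a Sunday.
That's 390 days from start to end, counting both.
390 = 7 × 55 + 5, so there are 55 full weeks plus 5 extra days.
Each full week contributes one Wednesday: 55 so far.
The 5 extra days are Sunday, Monday, Tuesday, Wednesday, Thursday — 1 of them qualifies.
Total: 55 + 1 = 56.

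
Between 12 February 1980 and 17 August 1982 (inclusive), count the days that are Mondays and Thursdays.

262

12 February 1980 is a Tuesday.
That's 918 days from start to end, counting both.
918 = 7 × 131 + 1, so there are 131 full weeks plus 1 extra day.
Each full week contributes 2 days from the set (Mon, Thu): 131 × 2 = 262.
The 1 extra day is Tue — none qualify.
Total: 262 + 0 = 262.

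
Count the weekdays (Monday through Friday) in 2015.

261 weekdays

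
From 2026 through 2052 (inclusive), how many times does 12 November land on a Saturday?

4

Day of week of November 12 in each year:
2026: Thu, 2027: Fri, 2028: Sun, 2029: Mon, 2030: Tue, 2031: Wed, 2032: Fri, 2033: Sat ✓, 2034: Sun, 2035: Mon, 2036: Wed, 2037: Thu, 2038: Fri, 2039: Sat ✓, 2040: Mon, 2041: Tue, 2042: Wed, 2043: Thu, 2044: Sat ✓, 2045: Sun, 2046: Mon, 2047: Tue, 2048: Thu, 2049: Fri, 2050: Sat ✓, 2051: Sun, 2052: Tue
Saturdays: 2033, 2039, 2044, 2050.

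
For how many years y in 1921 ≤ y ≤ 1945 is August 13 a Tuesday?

Day of week of August 13 in each year:
1921: Sat, 1922: Sun, 1923: Mon, 1924: Wed, 1925: Thu, 1926: Fri, 1927: Sat, 1928: Mon, 1929: Tue ✓, 1930: Wed, 1931: Thu, 1932: Sat, 1933: Sun, 1934: Mon, 1935: Tue ✓, 1936: Thu, 1937: Fri, 1938: Sat, 1939: Sun, 1940: Tue ✓, 1941: Wed, 1942: Thu, 1943: Fri, 1944: Sun, 1945: Mon
Tuesdays: 1929, 1935, 1940.

3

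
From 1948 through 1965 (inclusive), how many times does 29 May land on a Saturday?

Day of week of May 29 in each year:
1948: Sat ✓, 1949: Sun, 1950: Mon, 1951: Tue, 1952: Thu, 1953: Fri, 1954: Sat ✓, 1955: Sun, 1956: Tue, 1957: Wed, 1958: Thu, 1959: Fri, 1960: Sun, 1961: Mon, 1962: Tue, 1963: Wed, 1964: Fri, 1965: Sat ✓
Saturdays: 1948, 1954, 1965.

3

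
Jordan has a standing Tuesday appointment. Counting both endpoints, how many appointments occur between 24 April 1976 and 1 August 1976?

14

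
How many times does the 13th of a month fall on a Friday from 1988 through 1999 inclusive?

Friday-the-13ths by year:
1988: May
1989: Jan, Oct
1990: Apr, Jul
1991: Sep, Dec
1992: Mar, Nov
1993: Aug
1994: May
1995: Jan, Oct
1996: Sep, Dec
1997: Jun
1998: Feb, Mar, Nov
1999: Aug

20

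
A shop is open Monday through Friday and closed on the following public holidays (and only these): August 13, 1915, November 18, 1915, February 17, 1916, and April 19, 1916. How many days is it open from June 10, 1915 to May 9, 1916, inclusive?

June 10, 1915 is a Thursday.
That's 335 days from start to end, counting both.
335 = 7 × 47 + 6, so there are 47 full weeks plus 6 extra days.
Each full week contributes 5 weekdays (Mon–Fri): 47 × 5 = 235.
The 6 extra days are Thursday, Friday, Saturday, Sunday, Monday, Tuesday — 4 of them qualify.
Total: 235 + 4 = 239.
Holidays: August 13, 1915 (Fri); November 18, 1915 (Thu); February 17, 1916 (Thu); April 19, 1916 (Wed).
All 4 holidays fall on weekdays, so subtract 4.
Business days: 239 − 4 = 235.

235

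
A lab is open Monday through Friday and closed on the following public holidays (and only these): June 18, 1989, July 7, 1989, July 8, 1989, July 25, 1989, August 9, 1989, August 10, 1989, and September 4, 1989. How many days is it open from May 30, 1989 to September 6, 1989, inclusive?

May 30, 1989 is a Tuesday.
The range spans 100 days (inclusive of both endpoints).
100 = 7 × 14 + 2, so there are 14 full weeks plus 2 extra days.
Each full week contributes 5 weekdays (Mon–Fri): 14 × 5 = 70.
The 2 extra days are Tuesday, Wednesday — 2 of them qualify.
Total: 70 + 2 = 72.
Holidays: June 18, 1989 (Sun); July 7, 1989 (Fri); July 8, 1989 (Sat); July 25, 1989 (Tue); August 9, 1989 (Wed); August 10, 1989 (Thu); September 4, 1989 (Mon).
5 of the 7 holidays fall on weekdays; the rest are weekends and were already excluded.
Business days: 72 − 5 = 67.

67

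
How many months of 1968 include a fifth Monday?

A month has five Mondays exactly when Monday falls within its first (length − 28) days.
Jan: 31 days, starts Mon → 5 of Mon, Tue, Wed ✓
Feb: 29 days, starts Thu → 5 of Thu
Mar: 31 days, starts Fri → 5 of Fri, Sat, Sun
Apr: 30 days, starts Mon → 5 of Mon, Tue ✓
May: 31 days, starts Wed → 5 of Wed, Thu, Fri
Jun: 30 days, starts Sat → 5 of Sat, Sun
Jul: 31 days, starts Mon → 5 of Mon, Tue, Wed ✓
Aug: 31 days, starts Thu → 5 of Thu, Fri, Sat
Sep: 30 days, starts Sun → 5 of Sun, Mon ✓
Oct: 31 days, starts Tue → 5 of Tue, Wed, Thu
Nov: 30 days, starts Fri → 5 of Fri, Sat
Dec: 31 days, starts Sun → 5 of Sun, Mon, Tue ✓
Months with five Mondays: Jan, Apr, Jul, Sep, Dec.

5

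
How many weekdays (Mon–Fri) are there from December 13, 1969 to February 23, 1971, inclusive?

December 13, 1969 is a Saturday.
From December 13, 1969 to February 23, 1971 is 438 days inclusive.
438 = 7 × 62 + 4, so there are 62 full weeks plus 4 extra days.
Each full week contributes 5 weekdays (Mon–Fri): 62 × 5 = 310.
The 4 extra days are Sat, Sun, Mon, Tue — 2 of them qualify.
Total: 310 + 2 = 312.

312 weekdays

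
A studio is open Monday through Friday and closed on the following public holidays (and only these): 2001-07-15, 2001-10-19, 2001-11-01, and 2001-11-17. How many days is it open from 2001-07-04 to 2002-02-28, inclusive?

2001-07-04 is a Wednesday.
The range spans 240 days (inclusive of both endpoints).
240 = 7 × 34 + 2, so there are 34 full weeks plus 2 extra days.
Each full week contributes 5 weekdays (Mon–Fri): 34 × 5 = 170.
The 2 extra days are Wednesday, Thursday — 2 of them qualify.
Total: 170 + 2 = 172.
Holidays: 2001-07-15 (Sun); 2001-10-19 (Fri); 2001-11-01 (Thu); 2001-11-17 (Sat).
2 of the 4 holidays fall on weekdays; the rest are weekends and were already excluded.
Business days: 172 − 2 = 170.

170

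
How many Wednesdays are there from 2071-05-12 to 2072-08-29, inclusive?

2071-05-12 is a Tuesday.
From 2071-05-12 to 2072-08-29 is 476 days inclusive.
476 = 7 × 68, so the span is exactly 68 full weeks.
Each full week contributes one Wednesday: 68 so far.

68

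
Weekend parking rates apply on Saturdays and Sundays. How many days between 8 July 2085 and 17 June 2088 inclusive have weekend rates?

307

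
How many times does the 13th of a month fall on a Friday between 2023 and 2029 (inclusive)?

12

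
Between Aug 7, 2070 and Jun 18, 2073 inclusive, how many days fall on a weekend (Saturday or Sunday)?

300

Aug 7, 2070 is a Thursday.
From Aug 7, 2070 to Jun 18, 2073 is 1047 days inclusive.
1047 = 7 × 149 + 4, so there are 149 full weeks plus 4 extra days.
Each full week contributes 2 weekend days (Sat, Sun): 149 × 2 = 298.
The 4 extra days are Thu, Fri, Sat, Sun — 2 of them qualify.
Total: 298 + 2 = 300.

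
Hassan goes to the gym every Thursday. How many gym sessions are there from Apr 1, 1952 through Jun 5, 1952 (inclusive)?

10

Apr 1, 1952 is a Tuesday.
The range spans 66 days (inclusive of both endpoints).
66 = 7 × 9 + 3, so there are 9 full weeks plus 3 extra days.
Each full week contributes one Thursday: 9 so far.
The 3 extra days are Tuesday, Wednesday, Thursday — 1 of them qualifies.
Total: 9 + 1 = 10.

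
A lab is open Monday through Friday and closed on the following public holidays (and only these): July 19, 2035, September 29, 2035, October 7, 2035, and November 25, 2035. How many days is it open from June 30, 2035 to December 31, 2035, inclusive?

130 working days

June 30, 2035 is a Saturday.
The range spans 185 days (inclusive of both endpoints).
185 = 7 × 26 + 3, so there are 26 full weeks plus 3 extra days.
Each full week contributes 5 weekdays (Mon–Fri): 26 × 5 = 130.
The 3 extra days are Sat, Sun, Mon — 1 of them qualifies.
Total: 130 + 1 = 131.
Holidays: July 19, 2035 (Thu); September 29, 2035 (Sat); October 7, 2035 (Sun); November 25, 2035 (Sun).
1 of the 4 holidays fall on weekdays; the rest are weekends and were already excluded.
Business days: 131 − 1 = 130.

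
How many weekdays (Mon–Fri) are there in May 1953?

21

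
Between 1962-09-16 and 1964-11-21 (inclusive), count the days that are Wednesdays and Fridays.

228

1962-09-16 is a Sunday.
The range spans 798 days (inclusive of both endpoints).
798 = 7 × 114, so the span is exactly 114 full weeks.
Each full week contributes 2 days from the set (Wed, Fri): 114 × 2 = 228.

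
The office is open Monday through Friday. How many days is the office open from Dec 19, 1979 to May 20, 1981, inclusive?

Dec 19, 1979 is a Wednesday.
The range spans 519 days (inclusive of both endpoints).
519 = 7 × 74 + 1, so there are 74 full weeks plus 1 extra day.
Each full week contributes 5 weekdays (Mon–Fri): 74 × 5 = 370.
The 1 extra day is Wed — 1 of them qualifies.
Total: 370 + 1 = 371.

371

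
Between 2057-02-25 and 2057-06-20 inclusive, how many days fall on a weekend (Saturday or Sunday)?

33

2057-02-25 is a Sunday.
From 2057-02-25 to 2057-06-20 is 116 days inclusive.
116 = 7 × 16 + 4, so there are 16 full weeks plus 4 extra days.
Each full week contributes 2 weekend days (Sat, Sun): 16 × 2 = 32.
The 4 extra days are Sun, Mon, Tue, Wed — 1 of them qualifies.
Total: 32 + 1 = 33.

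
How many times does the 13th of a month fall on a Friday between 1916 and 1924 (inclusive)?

Friday-the-13ths by year:
1916: Oct
1917: Apr, Jul
1918: Sep, Dec
1919: Jun
1920: Feb, Aug
1921: May
1922: Jan, Oct
1923: Apr, Jul
1924: Jun

14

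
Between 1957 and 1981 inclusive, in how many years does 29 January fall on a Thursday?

4

Day of week of January 29 in each year:
1957: Tue, 1958: Wed, 1959: Thu ✓, 1960: Fri, 1961: Sun, 1962: Mon, 1963: Tue, 1964: Wed, 1965: Fri, 1966: Sat, 1967: Sun, 1968: Mon, 1969: Wed, 1970: Thu ✓, 1971: Fri, 1972: Sat, 1973: Mon, 1974: Tue, 1975: Wed, 1976: Thu ✓, 1977: Sat, 1978: Sun, 1979: Mon, 1980: Tue, 1981: Thu ✓
Thursdays: 1959, 1970, 1976, 1981.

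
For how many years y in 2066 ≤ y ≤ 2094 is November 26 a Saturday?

Day of week of November 26 in each year:
2066: Fri, 2067: Sat ✓, 2068: Mon, 2069: Tue, 2070: Wed, 2071: Thu, 2072: Sat ✓, 2073: Sun, 2074: Mon, 2075: Tue, 2076: Thu, 2077: Fri, 2078: Sat ✓, 2079: Sun, 2080: Tue, 2081: Wed, 2082: Thu, 2083: Fri, 2084: Sun, 2085: Mon, 2086: Tue, 2087: Wed, 2088: Fri, 2089: Sat ✓, 2090: Sun, 2091: Mon, 2092: Wed, 2093: Thu, 2094: Fri
Saturdays: 2067, 2072, 2078, 2089.

4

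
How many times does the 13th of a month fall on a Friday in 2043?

The 13th falls on a Friday when the month's 13th has weekday Fri.
Jan 13 is Tue; Feb 13 is Fri ✓; Mar 13 is Fri ✓; Apr 13 is Mon; May 13 is Wed; Jun 13 is Sat; Jul 13 is Mon; Aug 13 is Thu; Sep 13 is Sun; Oct 13 is Tue; Nov 13 is Fri ✓; Dec 13 is Sun.
Friday the 13ths: Feb, Mar, Nov.

3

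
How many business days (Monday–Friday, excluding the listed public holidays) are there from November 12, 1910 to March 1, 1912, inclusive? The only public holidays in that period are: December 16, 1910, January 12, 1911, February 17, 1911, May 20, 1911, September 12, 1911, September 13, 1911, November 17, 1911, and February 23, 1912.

November 12, 1910 is a Saturday.
From November 12, 1910 to March 1, 1912 is 476 days inclusive.
476 = 7 × 68, so the span is exactly 68 full weeks.
Each full week contributes 5 weekdays (Mon–Fri): 68 × 5 = 340.
Holidays: December 16, 1910 (Fri); January 12, 1911 (Thu); February 17, 1911 (Fri); May 20, 1911 (Sat); September 12, 1911 (Tue); September 13, 1911 (Wed); November 17, 1911 (Fri); February 23, 1912 (Fri).
7 of the 8 holidays fall on weekdays; the rest are weekends and were already excluded.
Business days: 340 − 7 = 333.

333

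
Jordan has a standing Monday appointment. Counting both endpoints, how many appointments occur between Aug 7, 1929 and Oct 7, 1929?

Aug 7, 1929 is a Wednesday.
From Aug 7, 1929 to Oct 7, 1929 is 62 days inclusive.
62 = 7 × 8 + 6, so there are 8 full weeks plus 6 extra days.
Each full week contributes one Monday: 8 so far.
The 6 extra days are Wed, Thu, Fri, Sat, Sun, Mon — 1 of them qualifies.
Total: 8 + 1 = 9.

9 Mondays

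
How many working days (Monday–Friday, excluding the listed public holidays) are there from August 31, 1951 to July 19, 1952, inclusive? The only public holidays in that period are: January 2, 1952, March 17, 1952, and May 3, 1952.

229 working days

August 31, 1951 is a Friday.
From August 31, 1951 to July 19, 1952 is 324 days inclusive.
324 = 7 × 46 + 2, so there are 46 full weeks plus 2 extra days.
Each full week contributes 5 weekdays (Mon–Fri): 46 × 5 = 230.
The 2 extra days are Friday, Saturday — 1 of them qualifies.
Total: 230 + 1 = 231.
Holidays: January 2, 1952 (Wed); March 17, 1952 (Mon); May 3, 1952 (Sat).
2 of the 3 holidays fall on weekdays; the rest are weekends and were already excluded.
Business days: 231 − 2 = 229.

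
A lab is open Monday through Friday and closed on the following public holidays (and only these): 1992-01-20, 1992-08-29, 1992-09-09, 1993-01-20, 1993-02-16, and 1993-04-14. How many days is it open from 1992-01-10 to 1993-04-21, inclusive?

1992-01-10 is a Friday.
The range spans 468 days (inclusive of both endpoints).
468 = 7 × 66 + 6, so there are 66 full weeks plus 6 extra days.
Each full week contributes 5 weekdays (Mon–Fri): 66 × 5 = 330.
The 6 extra days are Friday, Saturday, Sunday, Monday, Tuesday, Wednesday — 4 of them qualify.
Total: 330 + 4 = 334.
Holidays: 1992-01-20 (Mon); 1992-08-29 (Sat); 1992-09-09 (Wed); 1993-01-20 (Wed); 1993-02-16 (Tue); 1993-04-14 (Wed).
5 of the 6 holidays fall on weekdays; the rest are weekends and were already excluded.
Business days: 334 − 5 = 329.

329 business days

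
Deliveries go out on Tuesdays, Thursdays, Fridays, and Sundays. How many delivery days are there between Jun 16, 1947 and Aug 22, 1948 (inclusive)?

248

Jun 16, 1947 is a Monday.
From Jun 16, 1947 to Aug 22, 1948 is 434 days inclusive.
434 = 7 × 62, so the span is exactly 62 full weeks.
Each full week contributes 4 days from the set (Tue, Thu, Fri, Sun): 62 × 4 = 248.
Total: 248.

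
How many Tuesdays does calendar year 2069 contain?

53

2069-01-01 is a Tuesday.
The range spans 365 days (inclusive of both endpoints).
365 = 7 × 52 + 1, so there are 52 full weeks plus 1 extra day.
Each full week contributes one Tuesday: 52 so far.
The 1 extra day is Tuesday — 1 of them qualifies.
Total: 52 + 1 = 53.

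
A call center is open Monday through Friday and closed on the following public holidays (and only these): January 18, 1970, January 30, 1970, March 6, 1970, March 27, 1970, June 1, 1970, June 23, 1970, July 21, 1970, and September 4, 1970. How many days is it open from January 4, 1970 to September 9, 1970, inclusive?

January 4, 1970 is a Sunday.
From January 4, 1970 to September 9, 1970 is 249 days inclusive.
249 = 7 × 35 + 4, so there are 35 full weeks plus 4 extra days.
Each full week contributes 5 weekdays (Mon–Fri): 35 × 5 = 175.
The 4 extra days are Sun, Mon, Tue, Wed — 3 of them qualify.
Total: 175 + 3 = 178.
Holidays: January 18, 1970 (Sun); January 30, 1970 (Fri); March 6, 1970 (Fri); March 27, 1970 (Fri); June 1, 1970 (Mon); June 23, 1970 (Tue); July 21, 1970 (Tue); September 4, 1970 (Fri).
7 of the 8 holidays fall on weekdays; the rest are weekends and were already excluded.
Business days: 178 − 7 = 171.

171 business days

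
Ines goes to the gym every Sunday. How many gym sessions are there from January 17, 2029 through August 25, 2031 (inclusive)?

136 Sundays

January 17, 2029 is a Wednesday.
From January 17, 2029 to August 25, 2031 is 951 days inclusive.
951 = 7 × 135 + 6, so there are 135 full weeks plus 6 extra days.
Each full week contributes one Sunday: 135 so far.
The 6 extra days are Wed, Thu, Fri, Sat, Sun, Mon — 1 of them qualifies.
Total: 135 + 1 = 136.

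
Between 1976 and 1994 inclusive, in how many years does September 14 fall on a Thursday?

2

Day of week of September 14 in each year:
1976: Tue, 1977: Wed, 1978: Thu ✓, 1979: Fri, 1980: Sun, 1981: Mon, 1982: Tue, 1983: Wed, 1984: Fri, 1985: Sat, 1986: Sun, 1987: Mon, 1988: Wed, 1989: Thu ✓, 1990: Fri, 1991: Sat, 1992: Mon, 1993: Tue, 1994: Wed
Thursdays: 1978, 1989.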